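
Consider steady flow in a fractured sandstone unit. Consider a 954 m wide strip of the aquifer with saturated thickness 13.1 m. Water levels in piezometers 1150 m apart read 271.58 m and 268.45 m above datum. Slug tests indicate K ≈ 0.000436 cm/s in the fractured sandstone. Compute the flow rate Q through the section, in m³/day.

Convert K: 0.000436 cm/s × 864 = 0.3767 m/day.
Cross-sectional area A = 954 × 13.1 = 12497 m².
Hydraulic gradient i = (271.58 − 268.45) / 1150 = 3.13 / 1150 = 0.002722.
Darcy's law: Q = K · A · i = 0.3767 × 12497 × 0.002722 = 12.81 m³/day.

12.8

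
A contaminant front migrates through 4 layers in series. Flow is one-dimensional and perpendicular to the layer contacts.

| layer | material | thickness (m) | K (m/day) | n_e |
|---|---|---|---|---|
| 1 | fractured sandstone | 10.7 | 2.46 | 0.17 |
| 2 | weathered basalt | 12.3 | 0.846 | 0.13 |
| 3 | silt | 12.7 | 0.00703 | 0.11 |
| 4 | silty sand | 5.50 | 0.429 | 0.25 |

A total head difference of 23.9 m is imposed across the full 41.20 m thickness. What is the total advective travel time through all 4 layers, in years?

1.30

With flow normal to the layers, continuity requires the same specific discharge q through every layer.
Σ(b_i/K_i) = 10.7/2.46 + 12.3/0.846 + 12.7/0.00703 + 5.50/0.429 = 1838 d.
q = Δh / Σ(b_i/K_i) = 23.9 / 1838 = 0.01300 m/day.
In each layer the seepage velocity is v_i = q/n_i, so the layer transit time is t_i = b_i·n_i / q:
  layer 1 (fractured sandstone): t_1 = 10.7 × 0.17 / 0.01300 = 139.9 d
  layer 2 (weathered basalt): t_2 = 12.3 × 0.13 / 0.01300 = 123.0 d
  layer 3 (silt): t_3 = 12.7 × 0.11 / 0.01300 = 107.4 d
  layer 4 (silty sand): t_4 = 5.50 × 0.25 / 0.01300 = 105.8 d
Total t = Σ t_i = 476.1 days = 1.303 years.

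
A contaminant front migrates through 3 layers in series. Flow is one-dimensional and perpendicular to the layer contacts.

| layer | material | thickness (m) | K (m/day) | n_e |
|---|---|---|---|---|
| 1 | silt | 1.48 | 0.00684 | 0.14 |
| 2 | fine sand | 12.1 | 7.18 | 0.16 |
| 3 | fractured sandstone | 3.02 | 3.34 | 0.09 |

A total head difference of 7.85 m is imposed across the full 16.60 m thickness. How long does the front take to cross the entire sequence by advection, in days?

67.4

With flow normal to the layers, continuity requires the same specific discharge q through every layer.
Σ(b_i/K_i) = 1.48/0.00684 + 12.1/7.18 + 3.02/3.34 = 219.0 d.
q = Δh / Σ(b_i/K_i) = 7.85 / 219.0 = 0.03585 m/day.
In each layer the seepage velocity is v_i = q/n_i, so the layer transit time is t_i = b_i·n_i / q:
  layer 1 (silt): t_1 = 1.48 × 0.14 / 0.03585 = 5.780 d
  layer 2 (fine sand): t_2 = 12.1 × 0.16 / 0.03585 = 54.00 d
  layer 3 (fractured sandstone): t_3 = 3.02 × 0.09 / 0.03585 = 7.581 d
Total t = Σ t_i = 67.36 days.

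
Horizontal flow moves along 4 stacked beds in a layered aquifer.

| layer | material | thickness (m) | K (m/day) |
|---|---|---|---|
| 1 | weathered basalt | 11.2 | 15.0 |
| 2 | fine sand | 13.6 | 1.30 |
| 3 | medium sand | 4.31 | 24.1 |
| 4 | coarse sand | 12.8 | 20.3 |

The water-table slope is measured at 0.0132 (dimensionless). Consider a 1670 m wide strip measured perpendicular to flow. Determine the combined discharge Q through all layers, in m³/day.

12100

Flow is parallel to layering, so each bed carries its own Darcy discharge and the transmissivities add.
Σ(K_i·b_i) = 15.0×11.2 + 1.30×13.6 + 24.1×4.31 + 20.3×12.8 = 549.4 m²/day.
Hydraulic gradient i = 0.0132.
Q = Σ(K_i·b_i) · W · i = 549.4 × 1670 × 0.01320 = 12111 m³/day.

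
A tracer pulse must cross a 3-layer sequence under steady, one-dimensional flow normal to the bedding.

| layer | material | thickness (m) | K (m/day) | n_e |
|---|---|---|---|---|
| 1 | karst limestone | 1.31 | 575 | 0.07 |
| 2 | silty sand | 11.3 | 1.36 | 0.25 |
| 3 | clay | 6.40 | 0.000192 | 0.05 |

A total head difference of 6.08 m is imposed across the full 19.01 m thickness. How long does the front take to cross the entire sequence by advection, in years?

48.6

With flow normal to the layers, continuity requires the same specific discharge q through every layer.
Σ(b_i/K_i) = 1.31/575 + 11.3/1.36 + 6.40/0.000192 = 33342 d.
q = Δh / Σ(b_i/K_i) = 6.08 / 33342 = 0.0001824 m/day.
In each layer the seepage velocity is v_i = q/n_i, so the layer transit time is t_i = b_i·n_i / q:
  layer 1 (karst limestone): t_1 = 1.31 × 0.07 / 0.0001824 = 502.9 d
  layer 2 (silty sand): t_2 = 11.3 × 0.25 / 0.0001824 = 15492 d
  layer 3 (clay): t_3 = 6.40 × 0.05 / 0.0001824 = 1755 d
Total t = Σ t_i = 17749 days = 48.60 years.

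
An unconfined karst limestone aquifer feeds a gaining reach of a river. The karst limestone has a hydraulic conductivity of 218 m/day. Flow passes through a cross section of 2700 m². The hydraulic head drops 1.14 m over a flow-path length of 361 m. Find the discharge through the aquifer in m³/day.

1860

Hydraulic gradient i = Δh / L = 1.14 / 361 = 0.003158.
Darcy's law: Q = K · A · i = 218.0 × 2700 × 0.003158 = 1859 m³/day.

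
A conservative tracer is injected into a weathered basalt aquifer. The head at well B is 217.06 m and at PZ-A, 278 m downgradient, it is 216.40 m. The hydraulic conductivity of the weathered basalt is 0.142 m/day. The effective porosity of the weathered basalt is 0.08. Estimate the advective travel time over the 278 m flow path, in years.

Hydraulic gradient i = (217.06 − 216.40) / 278 = 0.66 / 278 = 0.002374.
Darcy flux q = K · i = 0.1420 × 0.002374 = 0.0003371 m/day.
Seepage velocity v = q / n_e = 0.0003371 / 0.08 = 0.004214 m/day.
Travel time t = L / v = 278 / 0.004214 = 65970 days = 180.6 years.

181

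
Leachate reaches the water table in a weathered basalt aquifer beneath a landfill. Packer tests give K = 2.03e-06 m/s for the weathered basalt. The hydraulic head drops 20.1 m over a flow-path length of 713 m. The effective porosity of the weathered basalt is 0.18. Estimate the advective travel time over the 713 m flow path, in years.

71.1

Convert K: 2.03e-06 m/s × 86400 = 0.1754 m/day.
Hydraulic gradient i = Δh / L = 20.1 / 713 = 0.02819.
Darcy flux q = K · i = 0.1754 × 0.02819 = 0.004944 m/day.
Seepage velocity v = q / n_e = 0.004944 / 0.18 = 0.02747 m/day.
Travel time t = L / v = 713 / 0.02747 = 25956 days = 71.06 years.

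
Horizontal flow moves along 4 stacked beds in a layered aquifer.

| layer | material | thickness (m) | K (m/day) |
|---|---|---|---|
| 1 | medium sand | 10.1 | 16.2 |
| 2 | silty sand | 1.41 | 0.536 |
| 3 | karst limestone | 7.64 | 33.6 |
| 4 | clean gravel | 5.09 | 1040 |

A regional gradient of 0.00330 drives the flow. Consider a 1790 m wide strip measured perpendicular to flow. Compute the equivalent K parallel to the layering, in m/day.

Flow is parallel to layering, so each bed carries its own Darcy discharge and the transmissivities add.
Σ(K_i·b_i) = 16.2×10.1 + 0.536×1.41 + 33.6×7.64 + 1040×5.09 = 5715 m²/day.
Total thickness b = 24.24 m, so K_eq = Σ(K_i·b_i)/b = 235.8 m/day.

236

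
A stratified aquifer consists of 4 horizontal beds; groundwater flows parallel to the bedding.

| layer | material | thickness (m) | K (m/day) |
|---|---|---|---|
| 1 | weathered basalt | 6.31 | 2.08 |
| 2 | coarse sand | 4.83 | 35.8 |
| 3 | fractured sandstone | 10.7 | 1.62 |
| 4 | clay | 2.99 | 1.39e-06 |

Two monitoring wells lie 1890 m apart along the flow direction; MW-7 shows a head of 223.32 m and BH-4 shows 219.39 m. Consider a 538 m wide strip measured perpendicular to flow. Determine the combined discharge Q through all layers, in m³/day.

228

Flow is parallel to layering, so each bed carries its own Darcy discharge and the transmissivities add.
Σ(K_i·b_i) = 2.08×6.31 + 35.8×4.83 + 1.62×10.7 + 1.39e-06×2.99 = 203.4 m²/day.
Hydraulic gradient i = (223.32 − 219.39) / 1890 = 3.93 / 1890 = 0.002079.
Q = Σ(K_i·b_i) · W · i = 203.4 × 538 × 0.002079 = 227.5 m³/day.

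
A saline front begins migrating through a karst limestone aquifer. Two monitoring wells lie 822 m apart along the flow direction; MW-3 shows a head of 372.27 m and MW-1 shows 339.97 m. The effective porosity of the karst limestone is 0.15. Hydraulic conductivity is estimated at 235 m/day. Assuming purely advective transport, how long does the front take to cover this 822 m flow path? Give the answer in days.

13.4

Hydraulic gradient i = (372.27 − 339.97) / 822 = 32.3 / 822 = 0.03929.
Darcy flux q = K · i = 235.0 × 0.03929 = 9.234 m/day.
Seepage velocity v = q / n_e = 9.234 / 0.15 = 61.56 m/day.
Travel time t = L / v = 822 / 61.56 = 13.35 days.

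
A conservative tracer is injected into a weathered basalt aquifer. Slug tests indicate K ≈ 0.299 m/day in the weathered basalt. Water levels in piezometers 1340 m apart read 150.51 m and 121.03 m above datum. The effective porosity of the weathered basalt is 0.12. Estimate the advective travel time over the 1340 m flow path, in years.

66.9

Hydraulic gradient i = (150.51 − 121.03) / 1340 = 29.48 / 1340 = 0.02200.
Darcy flux q = K · i = 0.2990 × 0.02200 = 0.006578 m/day.
Seepage velocity v = q / n_e = 0.006578 / 0.12 = 0.05482 m/day.
Travel time t = L / v = 1340 / 0.05482 = 24445 days = 66.93 years.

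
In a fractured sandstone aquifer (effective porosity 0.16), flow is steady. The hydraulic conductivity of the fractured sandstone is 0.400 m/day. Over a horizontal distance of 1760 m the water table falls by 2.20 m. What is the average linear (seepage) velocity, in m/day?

0.00313

Hydraulic gradient i = Δh / L = 2.20 / 1760 = 0.001250.
Darcy flux q = K · i = 0.4000 × 0.001250 = 0.0005000 m/day.
Seepage velocity v = q / n_e = 0.0005000 / 0.16 = 0.003125 m/day.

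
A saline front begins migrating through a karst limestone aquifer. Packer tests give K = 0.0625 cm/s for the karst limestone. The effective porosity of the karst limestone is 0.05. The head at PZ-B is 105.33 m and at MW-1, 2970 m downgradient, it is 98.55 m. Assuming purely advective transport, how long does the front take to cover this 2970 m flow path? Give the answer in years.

Convert K: 0.0625 cm/s × 864 = 54.00 m/day.
Hydraulic gradient i = (105.33 − 98.55) / 2970 = 6.78 / 2970 = 0.002283.
Darcy flux q = K · i = 54.00 × 0.002283 = 0.1233 m/day.
Seepage velocity v = q / n_e = 0.1233 / 0.05 = 2.465 m/day.
Travel time t = L / v = 2970 / 2.465 = 1205 days = 3.298 years.

3.30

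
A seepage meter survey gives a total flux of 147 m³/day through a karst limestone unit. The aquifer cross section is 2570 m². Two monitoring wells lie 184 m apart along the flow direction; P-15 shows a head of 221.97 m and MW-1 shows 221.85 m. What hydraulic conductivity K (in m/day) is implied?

Hydraulic gradient i = (221.97 − 221.85) / 184 = 0.12 / 184 = 0.0006522.
From Q = K·A·i, K = Q / (A·i) = 147 / (2570 × 0.0006522) = 87.70 m/day.

87.7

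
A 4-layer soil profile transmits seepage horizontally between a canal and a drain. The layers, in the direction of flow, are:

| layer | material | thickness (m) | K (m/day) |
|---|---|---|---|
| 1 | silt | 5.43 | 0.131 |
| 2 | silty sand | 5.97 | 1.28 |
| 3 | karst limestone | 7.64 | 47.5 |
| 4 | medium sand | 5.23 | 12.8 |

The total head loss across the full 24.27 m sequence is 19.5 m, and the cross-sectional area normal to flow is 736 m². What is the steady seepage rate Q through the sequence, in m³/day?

Flow is perpendicular to layering, so the layers act in series and the equivalent K is the thickness-weighted harmonic mean.
Total thickness L = 5.43 + 5.97 + 7.64 + 5.23 = 24.27 m.
Σ(b_i/K_i) = 5.43/0.131 + 5.97/1.28 + 7.64/47.5 + 5.23/12.8 = 46.68 d.
K_eq = L / Σ(b_i/K_i) = 24.27 / 46.68 = 0.5199 m/day.
Q = K_eq · A · (Δh/L) = 0.5199 × 736 × (19.5/24.27) = 307.4 m³/day.

307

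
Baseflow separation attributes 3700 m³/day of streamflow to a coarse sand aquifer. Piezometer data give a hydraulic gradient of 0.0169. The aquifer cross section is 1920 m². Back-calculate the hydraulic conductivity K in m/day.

Hydraulic gradient i = 0.0169.
From Q = K·A·i, K = Q / (A·i) = 3700 / (1920 × 0.01690) = 114.0 m/day.

114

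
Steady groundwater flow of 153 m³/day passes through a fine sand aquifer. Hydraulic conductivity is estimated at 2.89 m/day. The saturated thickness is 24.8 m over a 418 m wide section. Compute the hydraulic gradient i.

0.00511

Cross-sectional area A = 418 × 24.8 = 10366 m².
From Q = K·A·i, i = Q / (K·A) = 153 / (2.890 × 10366) = 0.005107.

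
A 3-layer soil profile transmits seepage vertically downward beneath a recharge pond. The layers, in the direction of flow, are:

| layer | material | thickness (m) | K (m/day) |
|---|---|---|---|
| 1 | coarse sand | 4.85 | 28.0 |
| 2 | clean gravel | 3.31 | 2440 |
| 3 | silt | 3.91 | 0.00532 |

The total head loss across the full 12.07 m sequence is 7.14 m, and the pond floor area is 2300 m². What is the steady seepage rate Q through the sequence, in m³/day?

Flow is perpendicular to layering, so the layers act in series and the equivalent K is the thickness-weighted harmonic mean.
Total thickness L = 4.85 + 3.31 + 3.91 = 12.07 m.
Σ(b_i/K_i) = 4.85/28.0 + 3.31/2440 + 3.91/0.00532 = 735.1 d.
K_eq = L / Σ(b_i/K_i) = 12.07 / 735.1 = 0.01642 m/day.
Q = K_eq · A · (Δh/L) = 0.01642 × 2300 × (7.14/12.07) = 22.34 m³/day.

22.3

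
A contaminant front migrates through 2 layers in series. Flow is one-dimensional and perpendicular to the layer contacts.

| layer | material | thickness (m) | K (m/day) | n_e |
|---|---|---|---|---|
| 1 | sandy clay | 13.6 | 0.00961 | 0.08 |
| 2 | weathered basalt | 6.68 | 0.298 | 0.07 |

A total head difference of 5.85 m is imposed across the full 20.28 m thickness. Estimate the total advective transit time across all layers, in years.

1.05

With flow normal to the layers, continuity requires the same specific discharge q through every layer.
Σ(b_i/K_i) = 13.6/0.00961 + 6.68/0.298 = 1438 d.
q = Δh / Σ(b_i/K_i) = 5.85 / 1438 = 0.004069 m/day.
In each layer the seepage velocity is v_i = q/n_i, so the layer transit time is t_i = b_i·n_i / q:
  layer 1 (sandy clay): t_1 = 13.6 × 0.08 / 0.004069 = 267.4 d
  layer 2 (weathered basalt): t_2 = 6.68 × 0.07 / 0.004069 = 114.9 d
Total t = Σ t_i = 382.3 days = 1.047 years.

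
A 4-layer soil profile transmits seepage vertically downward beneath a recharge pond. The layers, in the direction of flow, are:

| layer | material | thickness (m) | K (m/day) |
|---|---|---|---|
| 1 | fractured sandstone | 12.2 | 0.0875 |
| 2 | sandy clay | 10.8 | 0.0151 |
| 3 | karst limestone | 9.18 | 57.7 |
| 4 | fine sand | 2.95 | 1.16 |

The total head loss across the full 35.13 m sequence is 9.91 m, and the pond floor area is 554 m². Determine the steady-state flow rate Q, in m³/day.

Flow is perpendicular to layering, so the layers act in series and the equivalent K is the thickness-weighted harmonic mean.
Total thickness L = 12.2 + 10.8 + 9.18 + 2.95 = 35.13 m.
Σ(b_i/K_i) = 12.2/0.0875 + 10.8/0.0151 + 9.18/57.7 + 2.95/1.16 = 857.4 d.
K_eq = L / Σ(b_i/K_i) = 35.13 / 857.4 = 0.04097 m/day.
Q = K_eq · A · (Δh/L) = 0.04097 × 554 × (9.91/35.13) = 6.404 m³/day.

6.40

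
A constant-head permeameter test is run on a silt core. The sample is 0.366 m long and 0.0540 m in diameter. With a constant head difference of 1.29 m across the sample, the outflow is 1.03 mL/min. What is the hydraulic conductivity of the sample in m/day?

Cross-sectional area A = π·(d/2)² = π × (0.0540/2)² = 0.002290 m².
Convert discharge: 1.03 mL/min = 1.717e-08 m³/s.
Darcy's law rearranged: K = Q·L / (A·Δh) = 1.717e-08 × 0.366 / (0.002290 × 1.29) = 2.127e-06 m/s = 0.1837 m/day.

0.184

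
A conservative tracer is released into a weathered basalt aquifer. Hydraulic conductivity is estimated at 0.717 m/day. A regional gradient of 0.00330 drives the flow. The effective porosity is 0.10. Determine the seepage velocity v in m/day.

Hydraulic gradient i = 0.00330.
Darcy flux q = K · i = 0.7170 × 0.003300 = 0.002366 m/day.
Seepage velocity v = q / n_e = 0.002366 / 0.10 = 0.02366 m/day.

0.0237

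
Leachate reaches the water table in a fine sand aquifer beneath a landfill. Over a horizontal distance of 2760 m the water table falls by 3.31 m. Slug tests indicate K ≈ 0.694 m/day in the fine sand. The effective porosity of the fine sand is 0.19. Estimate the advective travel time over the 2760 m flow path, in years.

Hydraulic gradient i = Δh / L = 3.31 / 2760 = 0.001199.
Darcy flux q = K · i = 0.6940 × 0.001199 = 0.0008323 m/day.
Seepage velocity v = q / n_e = 0.0008323 / 0.19 = 0.004381 m/day.
Travel time t = L / v = 2760 / 0.004381 = 6.301e+05 days = 1725 years.

1730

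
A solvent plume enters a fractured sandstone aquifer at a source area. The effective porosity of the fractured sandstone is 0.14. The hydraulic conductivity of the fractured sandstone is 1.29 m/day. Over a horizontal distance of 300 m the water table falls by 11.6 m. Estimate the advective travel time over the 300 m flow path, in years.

2.31

Hydraulic gradient i = Δh / L = 11.6 / 300 = 0.03867.
Darcy flux q = K · i = 1.290 × 0.03867 = 0.04988 m/day.
Seepage velocity v = q / n_e = 0.04988 / 0.14 = 0.3563 m/day.
Travel time t = L / v = 300 / 0.3563 = 842.0 days = 2.305 years.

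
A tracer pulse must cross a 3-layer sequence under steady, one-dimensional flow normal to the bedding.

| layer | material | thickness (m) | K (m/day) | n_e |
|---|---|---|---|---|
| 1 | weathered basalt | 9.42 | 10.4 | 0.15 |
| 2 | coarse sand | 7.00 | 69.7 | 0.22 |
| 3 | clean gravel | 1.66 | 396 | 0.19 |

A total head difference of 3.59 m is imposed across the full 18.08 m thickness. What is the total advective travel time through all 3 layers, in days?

0.920

With flow normal to the layers, continuity requires the same specific discharge q through every layer.
Σ(b_i/K_i) = 9.42/10.4 + 7.00/69.7 + 1.66/396 = 1.010 d.
q = Δh / Σ(b_i/K_i) = 3.59 / 1.010 = 3.553 m/day.
In each layer the seepage velocity is v_i = q/n_i, so the layer transit time is t_i = b_i·n_i / q:
  layer 1 (weathered basalt): t_1 = 9.42 × 0.15 / 3.553 = 0.3977 d
  layer 2 (coarse sand): t_2 = 7.00 × 0.22 / 3.553 = 0.4334 d
  layer 3 (clean gravel): t_3 = 1.66 × 0.19 / 3.553 = 0.08877 d
Total t = Σ t_i = 0.9199 days.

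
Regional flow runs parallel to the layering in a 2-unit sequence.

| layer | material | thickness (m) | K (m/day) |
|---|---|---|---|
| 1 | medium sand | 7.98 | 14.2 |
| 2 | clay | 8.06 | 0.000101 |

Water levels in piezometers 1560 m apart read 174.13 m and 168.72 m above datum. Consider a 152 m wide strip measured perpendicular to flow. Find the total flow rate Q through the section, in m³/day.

Flow is parallel to layering, so each bed carries its own Darcy discharge and the transmissivities add.
Σ(K_i·b_i) = 14.2×7.98 + 0.000101×8.06 = 113.3 m²/day.
Hydraulic gradient i = (174.13 − 168.72) / 1560 = 5.41 / 1560 = 0.003468.
Q = Σ(K_i·b_i) · W · i = 113.3 × 152 × 0.003468 = 59.73 m³/day.

59.7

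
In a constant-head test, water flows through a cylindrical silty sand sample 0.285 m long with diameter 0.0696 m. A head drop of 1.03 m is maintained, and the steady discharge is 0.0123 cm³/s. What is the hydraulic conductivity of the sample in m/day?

0.0773

Cross-sectional area A = π·(d/2)² = π × (0.0696/2)² = 0.003805 m².
Convert discharge: 0.0123 cm³/s = 1.230e-08 m³/s.
Darcy's law rearranged: K = Q·L / (A·Δh) = 1.230e-08 × 0.285 / (0.003805 × 1.03) = 8.945e-07 m/s = 0.07729 m/day.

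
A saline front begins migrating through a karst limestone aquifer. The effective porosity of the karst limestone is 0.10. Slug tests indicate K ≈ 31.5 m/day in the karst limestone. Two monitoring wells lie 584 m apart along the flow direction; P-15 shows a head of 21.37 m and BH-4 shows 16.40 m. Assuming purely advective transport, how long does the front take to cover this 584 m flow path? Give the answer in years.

Hydraulic gradient i = (21.37 − 16.40) / 584 = 4.97 / 584 = 0.008510.
Darcy flux q = K · i = 31.50 × 0.008510 = 0.2681 m/day.
Seepage velocity v = q / n_e = 0.2681 / 0.10 = 2.681 m/day.
Travel time t = L / v = 584 / 2.681 = 217.9 days = 0.5964 years.

0.596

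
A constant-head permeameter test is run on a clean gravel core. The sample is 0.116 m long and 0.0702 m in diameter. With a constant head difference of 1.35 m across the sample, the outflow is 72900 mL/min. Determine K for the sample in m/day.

Cross-sectional area A = π·(d/2)² = π × (0.0702/2)² = 0.003870 m².
Convert discharge: 72900 mL/min = 0.001215 m³/s.
Darcy's law rearranged: K = Q·L / (A·Δh) = 0.001215 × 0.116 / (0.003870 × 1.35) = 0.02697 m/s = 2331 m/day.

2330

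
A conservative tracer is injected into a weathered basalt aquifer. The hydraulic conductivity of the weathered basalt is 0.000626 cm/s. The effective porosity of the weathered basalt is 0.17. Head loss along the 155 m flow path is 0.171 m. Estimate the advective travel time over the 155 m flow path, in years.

121

Convert K: 0.000626 cm/s × 864 = 0.5409 m/day.
Hydraulic gradient i = Δh / L = 0.171 / 155 = 0.001103.
Darcy flux q = K · i = 0.5409 × 0.001103 = 0.0005967 m/day.
Seepage velocity v = q / n_e = 0.0005967 / 0.17 = 0.003510 m/day.
Travel time t = L / v = 155 / 0.003510 = 44160 days = 120.9 years.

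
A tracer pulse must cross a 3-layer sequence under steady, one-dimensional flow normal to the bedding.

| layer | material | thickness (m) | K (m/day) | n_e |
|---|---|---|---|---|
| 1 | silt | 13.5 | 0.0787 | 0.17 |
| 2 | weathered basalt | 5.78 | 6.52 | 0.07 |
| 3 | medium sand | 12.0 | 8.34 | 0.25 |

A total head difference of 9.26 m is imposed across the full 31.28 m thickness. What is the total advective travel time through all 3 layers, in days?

107

With flow normal to the layers, continuity requires the same specific discharge q through every layer.
Σ(b_i/K_i) = 13.5/0.0787 + 5.78/6.52 + 12.0/8.34 = 173.9 d.
q = Δh / Σ(b_i/K_i) = 9.26 / 173.9 = 0.05326 m/day.
In each layer the seepage velocity is v_i = q/n_i, so the layer transit time is t_i = b_i·n_i / q:
  layer 1 (silt): t_1 = 13.5 × 0.17 / 0.05326 = 43.09 d
  layer 2 (weathered basalt): t_2 = 5.78 × 0.07 / 0.05326 = 7.597 d
  layer 3 (medium sand): t_3 = 12.0 × 0.25 / 0.05326 = 56.33 d
Total t = Σ t_i = 107.0 days.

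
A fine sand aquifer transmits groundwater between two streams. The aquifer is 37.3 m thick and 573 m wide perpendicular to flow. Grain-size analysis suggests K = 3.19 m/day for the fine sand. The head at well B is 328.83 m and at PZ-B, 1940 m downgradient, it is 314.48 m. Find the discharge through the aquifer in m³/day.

504

Cross-sectional area A = 573 × 37.3 = 21373 m².
Hydraulic gradient i = (328.83 − 314.48) / 1940 = 14.35 / 1940 = 0.007397.
Darcy's law: Q = K · A · i = 3.190 × 21373 × 0.007397 = 504.3 m³/day.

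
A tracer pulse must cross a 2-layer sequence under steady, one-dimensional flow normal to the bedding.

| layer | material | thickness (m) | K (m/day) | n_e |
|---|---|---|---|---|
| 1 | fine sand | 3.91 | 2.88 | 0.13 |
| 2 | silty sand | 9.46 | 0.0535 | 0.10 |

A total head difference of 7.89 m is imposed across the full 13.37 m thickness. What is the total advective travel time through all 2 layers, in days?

32.8

With flow normal to the layers, continuity requires the same specific discharge q through every layer.
Σ(b_i/K_i) = 3.91/2.88 + 9.46/0.0535 = 178.2 d.
q = Δh / Σ(b_i/K_i) = 7.89 / 178.2 = 0.04428 m/day.
In each layer the seepage velocity is v_i = q/n_i, so the layer transit time is t_i = b_i·n_i / q:
  layer 1 (fine sand): t_1 = 3.91 × 0.13 / 0.04428 = 11.48 d
  layer 2 (silty sand): t_2 = 9.46 × 0.10 / 0.04428 = 21.36 d
Total t = Σ t_i = 32.84 days.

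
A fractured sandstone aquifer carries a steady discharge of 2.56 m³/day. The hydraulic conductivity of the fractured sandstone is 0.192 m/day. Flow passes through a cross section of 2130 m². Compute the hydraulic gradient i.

From Q = K·A·i, i = Q / (K·A) = 2.56 / (0.1920 × 2130) = 0.006260.

0.00626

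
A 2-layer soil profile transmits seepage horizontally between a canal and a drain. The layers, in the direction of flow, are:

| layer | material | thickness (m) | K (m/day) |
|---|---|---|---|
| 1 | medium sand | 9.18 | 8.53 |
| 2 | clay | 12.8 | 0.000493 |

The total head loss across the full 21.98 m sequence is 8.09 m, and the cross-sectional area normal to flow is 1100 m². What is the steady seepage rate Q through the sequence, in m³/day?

0.343

Flow is perpendicular to layering, so the layers act in series and the equivalent K is the thickness-weighted harmonic mean.
Total thickness L = 9.18 + 12.8 = 21.98 m.
Σ(b_i/K_i) = 9.18/8.53 + 12.8/0.000493 = 25965 d.
K_eq = L / Σ(b_i/K_i) = 21.98 / 25965 = 0.0008465 m/day.
Q = K_eq · A · (Δh/L) = 0.0008465 × 1100 × (8.09/21.98) = 0.3427 m³/day.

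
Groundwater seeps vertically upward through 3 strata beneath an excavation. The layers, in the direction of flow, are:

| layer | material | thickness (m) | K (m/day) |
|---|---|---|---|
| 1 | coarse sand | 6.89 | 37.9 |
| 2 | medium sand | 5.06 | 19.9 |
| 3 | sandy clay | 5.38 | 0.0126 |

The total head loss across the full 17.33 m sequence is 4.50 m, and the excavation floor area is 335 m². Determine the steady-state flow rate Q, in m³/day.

Flow is perpendicular to layering, so the layers act in series and the equivalent K is the thickness-weighted harmonic mean.
Total thickness L = 6.89 + 5.06 + 5.38 = 17.33 m.
Σ(b_i/K_i) = 6.89/37.9 + 5.06/19.9 + 5.38/0.0126 = 427.4 d.
K_eq = L / Σ(b_i/K_i) = 17.33 / 427.4 = 0.04055 m/day.
Q = K_eq · A · (Δh/L) = 0.04055 × 335 × (4.50/17.33) = 3.527 m³/day.

3.53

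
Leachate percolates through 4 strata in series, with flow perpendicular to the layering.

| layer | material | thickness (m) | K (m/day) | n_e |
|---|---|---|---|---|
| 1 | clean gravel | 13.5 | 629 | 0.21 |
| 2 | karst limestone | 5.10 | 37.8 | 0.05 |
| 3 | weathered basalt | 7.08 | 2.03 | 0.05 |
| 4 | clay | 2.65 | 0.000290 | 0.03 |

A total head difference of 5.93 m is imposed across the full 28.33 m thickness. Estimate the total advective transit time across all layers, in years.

With flow normal to the layers, continuity requires the same specific discharge q through every layer.
Σ(b_i/K_i) = 13.5/629 + 5.10/37.8 + 7.08/2.03 + 2.65/0.000290 = 9142 d.
q = Δh / Σ(b_i/K_i) = 5.93 / 9142 = 0.0006487 m/day.
In each layer the seepage velocity is v_i = q/n_i, so the layer transit time is t_i = b_i·n_i / q:
  layer 1 (clean gravel): t_1 = 13.5 × 0.21 / 0.0006487 = 4370 d
  layer 2 (karst limestone): t_2 = 5.10 × 0.05 / 0.0006487 = 393.1 d
  layer 3 (weathered basalt): t_3 = 7.08 × 0.05 / 0.0006487 = 545.7 d
  layer 4 (clay): t_4 = 2.65 × 0.03 / 0.0006487 = 122.6 d
Total t = Σ t_i = 5432 days = 14.87 years.

14.9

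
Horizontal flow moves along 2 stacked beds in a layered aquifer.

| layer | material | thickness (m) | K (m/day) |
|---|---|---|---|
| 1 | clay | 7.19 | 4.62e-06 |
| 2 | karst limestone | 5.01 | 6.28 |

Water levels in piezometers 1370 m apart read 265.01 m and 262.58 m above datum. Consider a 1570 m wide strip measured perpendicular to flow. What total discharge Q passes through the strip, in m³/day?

87.6

Flow is parallel to layering, so each bed carries its own Darcy discharge and the transmissivities add.
Σ(K_i·b_i) = 4.62e-06×7.19 + 6.28×5.01 = 31.46 m²/day.
Hydraulic gradient i = (265.01 − 262.58) / 1370 = 2.43 / 1370 = 0.001774.
Q = Σ(K_i·b_i) · W · i = 31.46 × 1570 × 0.001774 = 87.62 m³/day.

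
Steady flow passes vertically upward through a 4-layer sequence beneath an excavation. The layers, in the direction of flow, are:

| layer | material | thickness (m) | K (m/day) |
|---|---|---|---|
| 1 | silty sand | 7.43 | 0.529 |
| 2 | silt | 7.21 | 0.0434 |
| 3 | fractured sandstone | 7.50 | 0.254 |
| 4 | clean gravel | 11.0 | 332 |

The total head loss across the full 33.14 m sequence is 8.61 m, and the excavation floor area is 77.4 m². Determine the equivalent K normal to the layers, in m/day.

0.158

Flow is perpendicular to layering, so the layers act in series and the equivalent K is the thickness-weighted harmonic mean.
Total thickness L = 7.43 + 7.21 + 7.50 + 11.0 = 33.14 m.
Σ(b_i/K_i) = 7.43/0.529 + 7.21/0.0434 + 7.50/0.254 + 11.0/332 = 209.7 d.
K_eq = L / Σ(b_i/K_i) = 33.14 / 209.7 = 0.1580 m/day.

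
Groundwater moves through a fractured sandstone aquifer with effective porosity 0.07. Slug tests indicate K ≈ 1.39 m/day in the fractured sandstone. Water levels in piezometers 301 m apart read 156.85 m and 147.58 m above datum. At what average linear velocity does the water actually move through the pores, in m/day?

0.612

Hydraulic gradient i = (156.85 − 147.58) / 301 = 9.27 / 301 = 0.03080.
Darcy flux q = K · i = 1.390 × 0.03080 = 0.04281 m/day.
Seepage velocity v = q / n_e = 0.04281 / 0.07 = 0.6115 m/day.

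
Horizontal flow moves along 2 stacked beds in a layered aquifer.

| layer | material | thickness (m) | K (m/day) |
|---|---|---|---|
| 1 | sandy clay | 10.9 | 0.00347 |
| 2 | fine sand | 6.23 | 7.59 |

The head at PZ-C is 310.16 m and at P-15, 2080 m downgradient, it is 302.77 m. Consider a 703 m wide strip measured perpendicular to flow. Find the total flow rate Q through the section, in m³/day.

Flow is parallel to layering, so each bed carries its own Darcy discharge and the transmissivities add.
Σ(K_i·b_i) = 0.00347×10.9 + 7.59×6.23 = 47.32 m²/day.
Hydraulic gradient i = (310.16 − 302.77) / 2080 = 7.39 / 2080 = 0.003553.
Q = Σ(K_i·b_i) · W · i = 47.32 × 703 × 0.003553 = 118.2 m³/day.

118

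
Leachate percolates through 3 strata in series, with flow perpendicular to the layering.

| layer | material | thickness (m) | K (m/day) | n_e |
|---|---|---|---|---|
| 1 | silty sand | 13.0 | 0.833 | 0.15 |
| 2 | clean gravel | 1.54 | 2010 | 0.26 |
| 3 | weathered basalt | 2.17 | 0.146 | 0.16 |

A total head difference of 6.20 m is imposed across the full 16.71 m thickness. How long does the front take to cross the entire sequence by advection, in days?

13.3

With flow normal to the layers, continuity requires the same specific discharge q through every layer.
Σ(b_i/K_i) = 13.0/0.833 + 1.54/2010 + 2.17/0.146 = 30.47 d.
q = Δh / Σ(b_i/K_i) = 6.20 / 30.47 = 0.2035 m/day.
In each layer the seepage velocity is v_i = q/n_i, so the layer transit time is t_i = b_i·n_i / q:
  layer 1 (silty sand): t_1 = 13.0 × 0.15 / 0.2035 = 9.583 d
  layer 2 (clean gravel): t_2 = 1.54 × 0.26 / 0.2035 = 1.968 d
  layer 3 (weathered basalt): t_3 = 2.17 × 0.16 / 0.2035 = 1.706 d
Total t = Σ t_i = 13.26 days.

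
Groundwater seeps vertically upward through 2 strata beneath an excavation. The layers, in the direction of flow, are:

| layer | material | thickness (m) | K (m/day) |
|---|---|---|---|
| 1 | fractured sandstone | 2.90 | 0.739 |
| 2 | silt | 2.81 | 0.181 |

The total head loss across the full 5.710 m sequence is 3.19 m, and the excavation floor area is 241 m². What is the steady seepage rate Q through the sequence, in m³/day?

Flow is perpendicular to layering, so the layers act in series and the equivalent K is the thickness-weighted harmonic mean.
Total thickness L = 2.90 + 2.81 = 5.710 m.
Σ(b_i/K_i) = 2.90/0.739 + 2.81/0.181 = 19.45 d.
K_eq = L / Σ(b_i/K_i) = 5.710 / 19.45 = 0.2936 m/day.
Q = K_eq · A · (Δh/L) = 0.2936 × 241 × (3.19/5.710) = 39.53 m³/day.

39.5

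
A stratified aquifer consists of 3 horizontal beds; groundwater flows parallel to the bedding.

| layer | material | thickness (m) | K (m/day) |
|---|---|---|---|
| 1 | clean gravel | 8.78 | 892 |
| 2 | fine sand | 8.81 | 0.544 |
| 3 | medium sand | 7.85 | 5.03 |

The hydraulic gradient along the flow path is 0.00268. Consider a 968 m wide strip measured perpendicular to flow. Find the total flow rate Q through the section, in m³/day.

20400

Flow is parallel to layering, so each bed carries its own Darcy discharge and the transmissivities add.
Σ(K_i·b_i) = 892×8.78 + 0.544×8.81 + 5.03×7.85 = 7876 m²/day.
Hydraulic gradient i = 0.00268.
Q = Σ(K_i·b_i) · W · i = 7876 × 968 × 0.002680 = 20432 m³/day.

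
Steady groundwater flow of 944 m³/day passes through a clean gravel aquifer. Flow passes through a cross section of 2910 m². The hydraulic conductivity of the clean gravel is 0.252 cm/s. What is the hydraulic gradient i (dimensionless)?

0.00149

Convert K: 0.252 cm/s × 864 = 217.7 m/day.
From Q = K·A·i, i = Q / (K·A) = 944 / (217.7 × 2910) = 0.001490.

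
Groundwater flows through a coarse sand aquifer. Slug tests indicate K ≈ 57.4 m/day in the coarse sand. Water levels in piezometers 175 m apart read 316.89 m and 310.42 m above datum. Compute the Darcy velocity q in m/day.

Hydraulic gradient i = (316.89 − 310.42) / 175 = 6.47 / 175 = 0.03697.
Specific discharge q = K · i = 57.40 × 0.03697 = 2.122 m/day.

2.12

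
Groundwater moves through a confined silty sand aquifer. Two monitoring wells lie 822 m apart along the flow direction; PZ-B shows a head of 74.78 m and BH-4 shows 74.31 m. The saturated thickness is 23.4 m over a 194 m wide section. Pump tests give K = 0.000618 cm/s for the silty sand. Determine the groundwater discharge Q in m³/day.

Convert K: 0.000618 cm/s × 864 = 0.5340 m/day.
Cross-sectional area A = 194 × 23.4 = 4540 m².
Hydraulic gradient i = (74.78 − 74.31) / 822 = 0.47 / 822 = 0.0005718.
Darcy's law: Q = K · A · i = 0.5340 × 4540 × 0.0005718 = 1.386 m³/day.

1.39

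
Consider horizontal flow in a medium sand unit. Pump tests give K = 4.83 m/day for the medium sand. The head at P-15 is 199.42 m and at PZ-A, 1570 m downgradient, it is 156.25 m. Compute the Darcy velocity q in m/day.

Hydraulic gradient i = (199.42 − 156.25) / 1570 = 43.17 / 1570 = 0.02750.
Specific discharge q = K · i = 4.830 × 0.02750 = 0.1328 m/day.

0.133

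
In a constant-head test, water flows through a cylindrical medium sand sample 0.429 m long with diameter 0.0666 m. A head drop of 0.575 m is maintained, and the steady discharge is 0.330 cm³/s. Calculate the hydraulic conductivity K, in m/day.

Cross-sectional area A = π·(d/2)² = π × (0.0666/2)² = 0.003484 m².
Convert discharge: 0.330 cm³/s = 3.300e-07 m³/s.
Darcy's law rearranged: K = Q·L / (A·Δh) = 3.300e-07 × 0.429 / (0.003484 × 0.575) = 7.067e-05 m/s = 6.106 m/day.

6.11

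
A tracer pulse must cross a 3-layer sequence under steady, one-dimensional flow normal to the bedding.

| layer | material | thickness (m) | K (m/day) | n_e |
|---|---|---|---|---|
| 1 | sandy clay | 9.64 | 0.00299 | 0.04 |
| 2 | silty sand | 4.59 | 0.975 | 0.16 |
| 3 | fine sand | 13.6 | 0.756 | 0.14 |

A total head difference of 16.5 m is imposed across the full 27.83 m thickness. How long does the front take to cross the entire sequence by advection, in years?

1.63

With flow normal to the layers, continuity requires the same specific discharge q through every layer.
Σ(b_i/K_i) = 9.64/0.00299 + 4.59/0.975 + 13.6/0.756 = 3247 d.
q = Δh / Σ(b_i/K_i) = 16.5 / 3247 = 0.005082 m/day.
In each layer the seepage velocity is v_i = q/n_i, so the layer transit time is t_i = b_i·n_i / q:
  layer 1 (sandy clay): t_1 = 9.64 × 0.04 / 0.005082 = 75.88 d
  layer 2 (silty sand): t_2 = 4.59 × 0.16 / 0.005082 = 144.5 d
  layer 3 (fine sand): t_3 = 13.6 × 0.14 / 0.005082 = 374.7 d
Total t = Σ t_i = 595.0 days = 1.629 years.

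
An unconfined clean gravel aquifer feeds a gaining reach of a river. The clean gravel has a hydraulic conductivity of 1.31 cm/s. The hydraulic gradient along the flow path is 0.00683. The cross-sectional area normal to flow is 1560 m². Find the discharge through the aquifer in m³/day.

Convert K: 1.31 cm/s × 864 = 1132 m/day.
Hydraulic gradient i = 0.00683.
Darcy's law: Q = K · A · i = 1132 × 1560 × 0.006830 = 12060 m³/day.

12100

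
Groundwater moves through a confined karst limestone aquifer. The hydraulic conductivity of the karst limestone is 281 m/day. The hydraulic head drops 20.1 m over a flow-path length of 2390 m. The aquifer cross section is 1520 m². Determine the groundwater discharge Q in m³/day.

3590

Hydraulic gradient i = Δh / L = 20.1 / 2390 = 0.008410.
Darcy's law: Q = K · A · i = 281.0 × 1520 × 0.008410 = 3592 m³/day.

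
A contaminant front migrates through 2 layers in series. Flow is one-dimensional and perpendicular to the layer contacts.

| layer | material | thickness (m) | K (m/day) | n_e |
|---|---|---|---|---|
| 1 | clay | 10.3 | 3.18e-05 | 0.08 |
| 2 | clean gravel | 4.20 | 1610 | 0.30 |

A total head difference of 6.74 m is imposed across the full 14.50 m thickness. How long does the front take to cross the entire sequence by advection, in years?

With flow normal to the layers, continuity requires the same specific discharge q through every layer.
Σ(b_i/K_i) = 10.3/3.18e-05 + 4.20/1610 = 3.239e+05 d.
q = Δh / Σ(b_i/K_i) = 6.74 / 3.239e+05 = 2.081e-05 m/day.
In each layer the seepage velocity is v_i = q/n_i, so the layer transit time is t_i = b_i·n_i / q:
  layer 1 (clay): t_1 = 10.3 × 0.08 / 2.081e-05 = 39598 d
  layer 2 (clean gravel): t_2 = 4.20 × 0.30 / 2.081e-05 = 60551 d
Total t = Σ t_i = 1.001e+05 days = 274.2 years.

274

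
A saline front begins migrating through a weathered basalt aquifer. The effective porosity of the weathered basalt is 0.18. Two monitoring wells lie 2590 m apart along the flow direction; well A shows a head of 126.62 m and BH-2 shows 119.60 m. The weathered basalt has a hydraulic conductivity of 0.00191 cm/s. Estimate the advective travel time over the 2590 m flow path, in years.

285

Convert K: 0.00191 cm/s × 864 = 1.650 m/day.
Hydraulic gradient i = (126.62 − 119.60) / 2590 = 7.02 / 2590 = 0.002710.
Darcy flux q = K · i = 1.650 × 0.002710 = 0.004473 m/day.
Seepage velocity v = q / n_e = 0.004473 / 0.18 = 0.02485 m/day.
Travel time t = L / v = 2590 / 0.02485 = 1.042e+05 days = 285.4 years.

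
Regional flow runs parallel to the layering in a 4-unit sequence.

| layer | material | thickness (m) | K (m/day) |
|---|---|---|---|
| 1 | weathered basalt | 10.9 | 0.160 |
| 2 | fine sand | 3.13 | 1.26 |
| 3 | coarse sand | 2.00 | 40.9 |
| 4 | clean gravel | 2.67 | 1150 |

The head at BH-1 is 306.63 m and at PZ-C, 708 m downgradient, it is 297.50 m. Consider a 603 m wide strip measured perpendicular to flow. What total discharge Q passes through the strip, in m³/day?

Flow is parallel to layering, so each bed carries its own Darcy discharge and the transmissivities add.
Σ(K_i·b_i) = 0.160×10.9 + 1.26×3.13 + 40.9×2.00 + 1150×2.67 = 3158 m²/day.
Hydraulic gradient i = (306.63 − 297.50) / 708 = 9.13 / 708 = 0.01290.
Q = Σ(K_i·b_i) · W · i = 3158 × 603 × 0.01290 = 24556 m³/day.

24600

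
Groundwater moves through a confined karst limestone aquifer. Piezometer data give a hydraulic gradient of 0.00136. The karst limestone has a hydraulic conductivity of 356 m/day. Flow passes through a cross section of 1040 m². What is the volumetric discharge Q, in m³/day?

Hydraulic gradient i = 0.00136.
Darcy's law: Q = K · A · i = 356.0 × 1040 × 0.001360 = 503.5 m³/day.

504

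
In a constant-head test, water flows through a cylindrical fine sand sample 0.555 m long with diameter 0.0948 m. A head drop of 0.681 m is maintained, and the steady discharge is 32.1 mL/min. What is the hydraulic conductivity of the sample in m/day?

5.34

Cross-sectional area A = π·(d/2)² = π × (0.0948/2)² = 0.007058 m².
Convert discharge: 32.1 mL/min = 5.350e-07 m³/s.
Darcy's law rearranged: K = Q·L / (A·Δh) = 5.350e-07 × 0.555 / (0.007058 × 0.681) = 6.177e-05 m/s = 5.337 m/day.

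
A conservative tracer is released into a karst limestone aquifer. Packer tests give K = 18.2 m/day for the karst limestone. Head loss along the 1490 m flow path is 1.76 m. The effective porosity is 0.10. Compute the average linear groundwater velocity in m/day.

Hydraulic gradient i = Δh / L = 1.76 / 1490 = 0.001181.
Darcy flux q = K · i = 18.20 × 0.001181 = 0.02150 m/day.
Seepage velocity v = q / n_e = 0.02150 / 0.10 = 0.2150 m/day.

0.215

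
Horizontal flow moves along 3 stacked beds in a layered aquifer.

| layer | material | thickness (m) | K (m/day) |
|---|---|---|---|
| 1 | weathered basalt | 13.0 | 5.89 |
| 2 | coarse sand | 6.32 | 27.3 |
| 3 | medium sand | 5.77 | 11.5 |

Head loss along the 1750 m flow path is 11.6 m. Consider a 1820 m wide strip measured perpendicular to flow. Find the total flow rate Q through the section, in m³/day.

3810

Flow is parallel to layering, so each bed carries its own Darcy discharge and the transmissivities add.
Σ(K_i·b_i) = 5.89×13.0 + 27.3×6.32 + 11.5×5.77 = 315.5 m²/day.
Hydraulic gradient i = Δh / L = 11.6 / 1750 = 0.006629.
Q = Σ(K_i·b_i) · W · i = 315.5 × 1820 × 0.006629 = 3806 m³/day.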